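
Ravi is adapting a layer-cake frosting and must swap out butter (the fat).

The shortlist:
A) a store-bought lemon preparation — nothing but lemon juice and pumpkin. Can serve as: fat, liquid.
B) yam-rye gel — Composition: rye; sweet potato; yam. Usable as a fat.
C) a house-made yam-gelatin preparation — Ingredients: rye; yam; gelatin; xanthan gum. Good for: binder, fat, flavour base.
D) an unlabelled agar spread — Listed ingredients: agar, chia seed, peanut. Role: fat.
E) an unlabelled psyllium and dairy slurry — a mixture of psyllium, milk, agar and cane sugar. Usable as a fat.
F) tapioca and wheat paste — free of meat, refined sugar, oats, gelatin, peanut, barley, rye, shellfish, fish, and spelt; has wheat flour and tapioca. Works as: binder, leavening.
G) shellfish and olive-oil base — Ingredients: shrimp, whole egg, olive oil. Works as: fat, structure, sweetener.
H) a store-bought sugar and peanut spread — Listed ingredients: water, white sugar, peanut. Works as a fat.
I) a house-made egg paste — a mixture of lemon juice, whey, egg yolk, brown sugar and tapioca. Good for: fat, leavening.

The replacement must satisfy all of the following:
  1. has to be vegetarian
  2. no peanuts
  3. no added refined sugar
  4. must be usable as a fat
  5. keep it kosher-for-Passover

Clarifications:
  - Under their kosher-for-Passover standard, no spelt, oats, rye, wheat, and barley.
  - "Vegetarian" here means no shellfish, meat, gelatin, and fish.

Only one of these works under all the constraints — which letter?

A

A: all constraints satisfied — valid
B: has rye, so not kosher-for-Passover — no
C: has rye, so not kosher-for-Passover; has gelatin, so not vegetarian — out
D: has peanut, so not peanut-free — out
E: has cane sugar, so not no-added-sugar — no
F: not usable as a fat; has wheat flour, so not kosher-for-Passover — out
G: has shrimp, so not vegetarian — no
H: has peanut, so not peanut-free; has white sugar, so not no-added-sugar — no
I: has brown sugar, so not no-added-sugar — reject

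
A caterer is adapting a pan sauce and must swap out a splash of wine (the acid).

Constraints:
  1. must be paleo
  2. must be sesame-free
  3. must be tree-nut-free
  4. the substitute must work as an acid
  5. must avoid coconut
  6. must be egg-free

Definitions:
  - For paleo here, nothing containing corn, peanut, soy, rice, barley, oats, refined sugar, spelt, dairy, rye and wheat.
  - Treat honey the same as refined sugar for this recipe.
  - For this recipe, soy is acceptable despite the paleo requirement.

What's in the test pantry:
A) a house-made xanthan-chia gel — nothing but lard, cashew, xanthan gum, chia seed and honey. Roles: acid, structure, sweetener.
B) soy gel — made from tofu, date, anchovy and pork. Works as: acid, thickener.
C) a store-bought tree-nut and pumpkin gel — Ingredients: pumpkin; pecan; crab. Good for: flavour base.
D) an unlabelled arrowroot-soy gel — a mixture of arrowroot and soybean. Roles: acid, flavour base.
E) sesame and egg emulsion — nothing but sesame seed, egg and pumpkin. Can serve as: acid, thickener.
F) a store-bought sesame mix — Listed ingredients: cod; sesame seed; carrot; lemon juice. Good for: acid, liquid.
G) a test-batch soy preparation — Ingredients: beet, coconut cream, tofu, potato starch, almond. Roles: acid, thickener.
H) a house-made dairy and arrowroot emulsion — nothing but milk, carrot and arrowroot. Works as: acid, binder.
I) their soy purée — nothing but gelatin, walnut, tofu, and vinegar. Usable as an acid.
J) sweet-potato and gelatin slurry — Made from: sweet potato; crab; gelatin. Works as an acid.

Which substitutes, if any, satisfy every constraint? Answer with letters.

B, D, J

A: has honey, so not paleo; has cashew, so not tree-nut-free — no
B: soy is permitted under the paleo carve-out; nothing else excluded — valid
C: not usable as an acid; has pecan, so not tree-nut-free — out
D: soy is permitted under the paleo carve-out; nothing else excluded — OK
E: has egg, so not egg-free; has sesame seed, so not sesame-free — no
F: has sesame seed, so not sesame-free — no
G: has almond, so not tree-nut-free; has coconut cream, so not coconut-free — no
H: has milk, so not paleo — out
I: has walnut, so not tree-nut-free — out
J: every rule checks out — keep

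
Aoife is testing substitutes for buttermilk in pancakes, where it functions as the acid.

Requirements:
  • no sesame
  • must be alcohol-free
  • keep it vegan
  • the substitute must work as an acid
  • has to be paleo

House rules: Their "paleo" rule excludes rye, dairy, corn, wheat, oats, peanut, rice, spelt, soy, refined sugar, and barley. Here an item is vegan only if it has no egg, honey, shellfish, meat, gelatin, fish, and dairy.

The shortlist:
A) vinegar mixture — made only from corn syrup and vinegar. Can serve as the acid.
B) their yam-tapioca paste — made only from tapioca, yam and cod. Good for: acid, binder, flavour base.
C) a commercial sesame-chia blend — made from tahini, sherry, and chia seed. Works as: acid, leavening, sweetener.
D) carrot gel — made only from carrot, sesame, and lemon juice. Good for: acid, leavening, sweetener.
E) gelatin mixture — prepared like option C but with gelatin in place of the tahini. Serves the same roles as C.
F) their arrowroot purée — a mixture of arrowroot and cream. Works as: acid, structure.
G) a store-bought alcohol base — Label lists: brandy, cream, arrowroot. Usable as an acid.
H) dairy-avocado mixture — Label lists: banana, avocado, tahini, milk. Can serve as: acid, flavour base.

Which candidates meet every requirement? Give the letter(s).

none

A: has corn syrup, so not paleo — out
B: has cod, so not vegan — reject
C: has sherry, so not alcohol-free; has tahini, so not sesame-free — reject
D: has sesame, so not sesame-free — out
E: has gelatin, so not vegan; has sherry, so not alcohol-free — no
F: has cream, so not paleo; has cream, so not vegan — reject
G: has cream, so not paleo; has cream, so not vegan (and 1 more) — reject
H: has milk, so not paleo; has milk, so not vegan (and 1 more) — reject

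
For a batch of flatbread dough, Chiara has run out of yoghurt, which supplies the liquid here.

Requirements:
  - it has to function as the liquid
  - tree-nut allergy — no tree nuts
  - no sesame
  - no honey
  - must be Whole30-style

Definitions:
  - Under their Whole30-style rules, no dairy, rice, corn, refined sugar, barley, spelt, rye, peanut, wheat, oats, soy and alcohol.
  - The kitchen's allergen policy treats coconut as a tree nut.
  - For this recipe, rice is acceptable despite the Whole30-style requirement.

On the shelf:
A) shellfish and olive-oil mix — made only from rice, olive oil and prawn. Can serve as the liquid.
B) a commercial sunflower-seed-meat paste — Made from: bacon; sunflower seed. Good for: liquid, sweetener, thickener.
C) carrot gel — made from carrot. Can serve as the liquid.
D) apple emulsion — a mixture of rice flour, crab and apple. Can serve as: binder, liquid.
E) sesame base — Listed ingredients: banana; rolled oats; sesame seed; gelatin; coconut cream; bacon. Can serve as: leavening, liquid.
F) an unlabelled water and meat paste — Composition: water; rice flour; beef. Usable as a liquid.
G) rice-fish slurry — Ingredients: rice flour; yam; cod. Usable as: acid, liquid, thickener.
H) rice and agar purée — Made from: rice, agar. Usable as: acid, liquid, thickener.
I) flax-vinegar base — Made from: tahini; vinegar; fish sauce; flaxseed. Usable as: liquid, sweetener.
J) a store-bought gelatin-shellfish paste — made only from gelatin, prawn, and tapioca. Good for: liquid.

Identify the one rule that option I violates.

sesame-free

usable as a liquid: satisfied
Whole30-style: satisfied
sesame-free: has tahini — fails
tree-nut-free: satisfied
honey-free: satisfied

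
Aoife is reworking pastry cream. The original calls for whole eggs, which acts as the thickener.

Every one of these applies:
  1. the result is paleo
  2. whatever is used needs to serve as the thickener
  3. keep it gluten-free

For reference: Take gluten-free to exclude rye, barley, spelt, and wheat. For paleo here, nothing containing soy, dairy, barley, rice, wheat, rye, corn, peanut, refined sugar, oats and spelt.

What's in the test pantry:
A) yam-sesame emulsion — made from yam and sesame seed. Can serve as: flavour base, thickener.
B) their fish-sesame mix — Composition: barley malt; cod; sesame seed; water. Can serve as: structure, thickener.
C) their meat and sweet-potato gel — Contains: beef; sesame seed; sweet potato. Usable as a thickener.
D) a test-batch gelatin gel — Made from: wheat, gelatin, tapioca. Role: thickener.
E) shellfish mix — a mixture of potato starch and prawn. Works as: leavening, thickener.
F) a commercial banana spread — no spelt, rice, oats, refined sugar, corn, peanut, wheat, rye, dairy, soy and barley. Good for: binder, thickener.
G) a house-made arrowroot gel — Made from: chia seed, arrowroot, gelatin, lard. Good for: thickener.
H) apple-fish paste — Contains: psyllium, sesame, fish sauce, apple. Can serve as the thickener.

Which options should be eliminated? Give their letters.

B, D

A: every rule checks out — valid
B: has barley malt, so not gluten-free; has barley malt, so not paleo — no
C: all constraints satisfied — keep
D: has wheat, so not gluten-free; has wheat, so not paleo — no
E: only prawn and potato starch; none excluded — keep
F: works as a thickener, paleo, gluten-free — OK
G: gelatin and lard etc. — none of it excluded — OK
H: all constraints satisfied — keep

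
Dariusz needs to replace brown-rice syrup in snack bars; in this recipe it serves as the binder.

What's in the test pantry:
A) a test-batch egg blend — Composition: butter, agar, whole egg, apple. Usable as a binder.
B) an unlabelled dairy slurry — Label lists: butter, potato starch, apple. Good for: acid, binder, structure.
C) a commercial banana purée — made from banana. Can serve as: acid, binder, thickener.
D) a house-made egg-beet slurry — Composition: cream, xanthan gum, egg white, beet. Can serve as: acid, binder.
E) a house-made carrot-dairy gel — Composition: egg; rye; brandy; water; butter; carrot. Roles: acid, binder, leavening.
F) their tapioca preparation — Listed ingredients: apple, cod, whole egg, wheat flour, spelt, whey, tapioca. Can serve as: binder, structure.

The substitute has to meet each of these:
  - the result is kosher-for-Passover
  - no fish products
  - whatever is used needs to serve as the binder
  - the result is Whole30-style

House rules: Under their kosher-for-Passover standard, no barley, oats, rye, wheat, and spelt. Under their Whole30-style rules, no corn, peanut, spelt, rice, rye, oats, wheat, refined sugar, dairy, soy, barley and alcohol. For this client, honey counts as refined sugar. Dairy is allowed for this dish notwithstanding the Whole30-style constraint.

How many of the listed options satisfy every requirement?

A: dairy is permitted under the Whole30-style carve-out; nothing else excluded — OK
B: dairy is permitted under the Whole30-style carve-out; nothing else excluded — valid
C: Whole30-style, no fish — OK
D: dairy is permitted under the Whole30-style carve-out; nothing else excluded — OK
E: has rye, so not kosher-for-Passover; has brandy, so not Whole30-style — out
F: has spelt, so not kosher-for-Passover; has spelt, so not Whole30-style (and 1 more) — reject

4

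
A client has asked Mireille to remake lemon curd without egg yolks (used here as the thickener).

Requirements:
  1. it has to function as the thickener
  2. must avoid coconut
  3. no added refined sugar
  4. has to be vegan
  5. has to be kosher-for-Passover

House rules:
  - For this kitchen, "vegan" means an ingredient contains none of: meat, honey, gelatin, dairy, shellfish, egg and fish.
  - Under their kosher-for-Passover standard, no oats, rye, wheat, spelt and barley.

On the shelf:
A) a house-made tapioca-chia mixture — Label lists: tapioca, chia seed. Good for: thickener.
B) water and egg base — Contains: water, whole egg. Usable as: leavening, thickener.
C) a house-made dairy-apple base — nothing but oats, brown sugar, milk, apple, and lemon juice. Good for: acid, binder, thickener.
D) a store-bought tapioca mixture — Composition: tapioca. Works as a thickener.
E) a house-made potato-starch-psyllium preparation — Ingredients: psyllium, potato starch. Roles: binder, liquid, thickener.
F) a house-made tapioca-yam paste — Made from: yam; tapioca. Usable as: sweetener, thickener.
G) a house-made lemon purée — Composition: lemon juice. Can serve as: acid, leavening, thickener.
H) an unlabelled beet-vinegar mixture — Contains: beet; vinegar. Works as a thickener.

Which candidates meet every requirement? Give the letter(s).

A: only tapioca and chia seed; none excluded — OK
B: has whole egg, so not vegan — no
C: has milk, so not vegan; has oats, so not kosher-for-Passover (and 1 more) — reject
D: works as a thickener, no refined sugar, kosher-for-Passover — valid
E: no refined sugar, no coconut — valid
F: every rule checks out — OK
G: all constraints satisfied — OK
H: all constraints satisfied — keep

A, D, E, F, G, H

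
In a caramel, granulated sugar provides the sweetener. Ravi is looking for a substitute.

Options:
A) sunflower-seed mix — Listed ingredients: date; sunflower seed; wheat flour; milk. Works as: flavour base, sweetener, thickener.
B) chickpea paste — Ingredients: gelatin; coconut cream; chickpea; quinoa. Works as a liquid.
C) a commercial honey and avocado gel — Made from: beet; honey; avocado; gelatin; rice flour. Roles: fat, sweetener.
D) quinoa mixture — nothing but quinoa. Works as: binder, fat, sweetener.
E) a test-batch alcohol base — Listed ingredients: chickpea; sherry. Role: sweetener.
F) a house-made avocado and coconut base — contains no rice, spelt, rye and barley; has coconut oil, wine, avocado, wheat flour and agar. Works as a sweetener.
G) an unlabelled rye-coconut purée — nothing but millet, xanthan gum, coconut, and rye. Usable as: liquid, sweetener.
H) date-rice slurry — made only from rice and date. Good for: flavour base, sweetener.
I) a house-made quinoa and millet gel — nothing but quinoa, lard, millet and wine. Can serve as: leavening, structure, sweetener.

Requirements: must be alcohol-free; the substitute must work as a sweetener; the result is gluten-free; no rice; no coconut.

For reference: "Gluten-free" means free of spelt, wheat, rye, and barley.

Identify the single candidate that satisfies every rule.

A: has wheat flour, so not gluten-free — no
B: not usable as a sweetener; has coconut cream, so not coconut-free — no
C: has rice flour, so not rice-free — no
D: works as a sweetener, no coconut, gluten-free — OK
E: has sherry, so not alcohol-free — out
F: has wheat flour, so not gluten-free; has coconut oil, so not coconut-free (and 1 more) — out
G: has rye, so not gluten-free; has coconut, so not coconut-free — no
H: has rice, so not rice-free — reject
I: has wine, so not alcohol-free — no

D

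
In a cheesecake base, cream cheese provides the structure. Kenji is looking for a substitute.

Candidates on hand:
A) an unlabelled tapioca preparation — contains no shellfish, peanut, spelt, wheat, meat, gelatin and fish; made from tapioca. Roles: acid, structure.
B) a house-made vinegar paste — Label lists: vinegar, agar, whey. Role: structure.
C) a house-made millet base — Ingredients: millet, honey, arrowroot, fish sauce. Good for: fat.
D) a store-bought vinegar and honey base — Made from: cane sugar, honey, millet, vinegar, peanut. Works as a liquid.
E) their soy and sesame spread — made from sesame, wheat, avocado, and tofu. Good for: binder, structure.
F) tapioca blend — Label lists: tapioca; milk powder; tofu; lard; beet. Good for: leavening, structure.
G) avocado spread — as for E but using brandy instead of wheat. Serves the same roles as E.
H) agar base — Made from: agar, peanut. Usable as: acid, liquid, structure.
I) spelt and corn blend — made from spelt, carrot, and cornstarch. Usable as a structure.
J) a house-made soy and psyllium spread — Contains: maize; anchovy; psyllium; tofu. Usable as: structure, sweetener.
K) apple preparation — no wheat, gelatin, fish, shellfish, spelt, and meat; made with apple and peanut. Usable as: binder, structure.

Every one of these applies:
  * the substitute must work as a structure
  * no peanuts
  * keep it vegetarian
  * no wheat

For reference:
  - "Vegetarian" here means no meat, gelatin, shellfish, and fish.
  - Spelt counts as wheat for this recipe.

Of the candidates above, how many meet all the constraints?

3

A: nothing on the exclusion list — valid
B: every rule checks out — keep
C: not usable as a structure; has fish sauce, so not vegetarian — out
D: not usable as a structure; has peanut, so not peanut-free — no
E: has wheat, so not wheat-free — reject
F: has lard, so not vegetarian — no
G: every rule checks out — OK
H: has peanut, so not peanut-free — reject
I: has spelt, so not wheat-free — out
J: has anchovy, so not vegetarian — out
K: has peanut, so not peanut-free — no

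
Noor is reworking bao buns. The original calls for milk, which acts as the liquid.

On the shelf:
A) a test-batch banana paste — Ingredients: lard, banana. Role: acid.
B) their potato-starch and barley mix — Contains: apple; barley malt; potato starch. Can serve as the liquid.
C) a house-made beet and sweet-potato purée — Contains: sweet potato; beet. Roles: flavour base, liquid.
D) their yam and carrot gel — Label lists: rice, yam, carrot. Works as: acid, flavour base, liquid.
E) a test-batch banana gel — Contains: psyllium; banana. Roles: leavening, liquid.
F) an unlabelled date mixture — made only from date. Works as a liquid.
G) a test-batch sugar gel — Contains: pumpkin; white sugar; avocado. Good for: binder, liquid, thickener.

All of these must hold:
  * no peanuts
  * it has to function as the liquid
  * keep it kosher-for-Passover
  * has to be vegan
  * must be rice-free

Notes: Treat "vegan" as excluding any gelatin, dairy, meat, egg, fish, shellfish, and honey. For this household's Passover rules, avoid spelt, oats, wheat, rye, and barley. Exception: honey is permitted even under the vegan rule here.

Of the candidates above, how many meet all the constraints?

A: not usable as a liquid; has lard, so not vegan — no
B: has barley malt, so not kosher-for-Passover — no
C: only sweet potato and beet; none excluded — keep
D: has rice, so not rice-free — out
E: nothing on the exclusion list — OK
F: all constraints satisfied — OK
G: only white sugar, pumpkin, and avocado; none excluded — keep

4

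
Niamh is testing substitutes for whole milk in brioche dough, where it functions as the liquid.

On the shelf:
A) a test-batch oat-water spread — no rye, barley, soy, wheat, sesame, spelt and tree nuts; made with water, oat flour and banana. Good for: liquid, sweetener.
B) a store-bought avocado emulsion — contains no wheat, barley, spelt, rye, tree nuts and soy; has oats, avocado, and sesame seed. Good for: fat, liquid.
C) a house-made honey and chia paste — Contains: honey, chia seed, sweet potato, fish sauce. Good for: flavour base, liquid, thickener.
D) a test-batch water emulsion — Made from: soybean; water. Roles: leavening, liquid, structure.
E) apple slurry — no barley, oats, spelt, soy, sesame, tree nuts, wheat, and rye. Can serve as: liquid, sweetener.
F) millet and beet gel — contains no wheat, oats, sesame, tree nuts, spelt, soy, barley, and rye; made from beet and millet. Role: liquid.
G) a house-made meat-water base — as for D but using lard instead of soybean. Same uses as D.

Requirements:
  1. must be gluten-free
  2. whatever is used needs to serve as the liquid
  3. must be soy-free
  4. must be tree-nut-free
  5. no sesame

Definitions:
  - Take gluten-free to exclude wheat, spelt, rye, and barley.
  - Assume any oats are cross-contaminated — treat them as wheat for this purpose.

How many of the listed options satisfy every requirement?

4

A: has oat flour, so not gluten-free — no
B: has oats, so not gluten-free; has sesame seed, so not sesame-free — reject
C: works as a liquid, no soy, no sesame — valid
D: has soybean, so not soy-free — no
E: nothing on the exclusion list — valid
F: works as a liquid, no sesame, no tree nuts — keep
G: only lard and water; none excluded — OK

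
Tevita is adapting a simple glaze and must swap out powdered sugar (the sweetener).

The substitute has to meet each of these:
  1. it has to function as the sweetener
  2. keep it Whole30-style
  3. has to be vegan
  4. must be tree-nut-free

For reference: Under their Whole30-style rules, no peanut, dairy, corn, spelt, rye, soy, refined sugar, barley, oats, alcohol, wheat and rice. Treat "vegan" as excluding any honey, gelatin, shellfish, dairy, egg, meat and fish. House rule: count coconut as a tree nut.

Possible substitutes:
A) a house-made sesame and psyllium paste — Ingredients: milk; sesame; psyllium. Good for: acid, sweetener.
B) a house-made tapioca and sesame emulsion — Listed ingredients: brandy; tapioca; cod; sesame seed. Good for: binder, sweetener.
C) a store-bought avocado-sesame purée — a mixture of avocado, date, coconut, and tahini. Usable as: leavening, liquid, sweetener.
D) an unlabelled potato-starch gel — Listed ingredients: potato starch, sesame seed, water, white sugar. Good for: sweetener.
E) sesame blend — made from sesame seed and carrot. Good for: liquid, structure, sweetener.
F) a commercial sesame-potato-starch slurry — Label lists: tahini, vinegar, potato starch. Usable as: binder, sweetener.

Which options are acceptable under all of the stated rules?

A: has milk, so not Whole30-style; has milk, so not vegan — out
B: has brandy, so not Whole30-style; has cod, so not vegan — out
C: has coconut, so not tree-nut-free — out
D: has white sugar, so not Whole30-style — reject
E: every rule checks out — keep
F: nothing on the exclusion list — valid

E, F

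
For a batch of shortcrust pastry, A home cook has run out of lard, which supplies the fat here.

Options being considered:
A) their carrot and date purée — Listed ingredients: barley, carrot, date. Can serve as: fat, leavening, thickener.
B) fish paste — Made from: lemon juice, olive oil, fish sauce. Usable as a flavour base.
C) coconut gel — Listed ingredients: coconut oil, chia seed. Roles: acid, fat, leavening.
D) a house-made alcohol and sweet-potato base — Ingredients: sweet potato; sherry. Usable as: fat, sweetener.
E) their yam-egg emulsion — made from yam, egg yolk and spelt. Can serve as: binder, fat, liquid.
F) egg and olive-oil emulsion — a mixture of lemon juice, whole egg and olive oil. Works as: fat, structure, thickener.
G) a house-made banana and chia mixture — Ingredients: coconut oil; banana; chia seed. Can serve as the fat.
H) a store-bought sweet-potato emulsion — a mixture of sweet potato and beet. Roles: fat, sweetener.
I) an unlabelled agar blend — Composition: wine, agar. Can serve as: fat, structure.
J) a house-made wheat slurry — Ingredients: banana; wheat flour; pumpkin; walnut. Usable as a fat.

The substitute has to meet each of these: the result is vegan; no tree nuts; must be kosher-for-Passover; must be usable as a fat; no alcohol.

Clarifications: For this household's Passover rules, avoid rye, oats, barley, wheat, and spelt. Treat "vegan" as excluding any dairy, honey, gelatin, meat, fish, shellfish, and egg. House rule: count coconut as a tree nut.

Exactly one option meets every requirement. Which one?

H

A: has barley, so not kosher-for-Passover — reject
B: not usable as a fat; has fish sauce, so not vegan — out
C: has coconut oil, so not tree-nut-free — no
D: has sherry, so not alcohol-free — reject
E: has spelt, so not kosher-for-Passover; has egg yolk, so not vegan — reject
F: has whole egg, so not vegan — no
G: has coconut oil, so not tree-nut-free — no
H: vegan, tree-nut-free — OK
I: has wine, so not alcohol-free — out
J: has wheat flour, so not kosher-for-Passover; has walnut, so not tree-nut-free — no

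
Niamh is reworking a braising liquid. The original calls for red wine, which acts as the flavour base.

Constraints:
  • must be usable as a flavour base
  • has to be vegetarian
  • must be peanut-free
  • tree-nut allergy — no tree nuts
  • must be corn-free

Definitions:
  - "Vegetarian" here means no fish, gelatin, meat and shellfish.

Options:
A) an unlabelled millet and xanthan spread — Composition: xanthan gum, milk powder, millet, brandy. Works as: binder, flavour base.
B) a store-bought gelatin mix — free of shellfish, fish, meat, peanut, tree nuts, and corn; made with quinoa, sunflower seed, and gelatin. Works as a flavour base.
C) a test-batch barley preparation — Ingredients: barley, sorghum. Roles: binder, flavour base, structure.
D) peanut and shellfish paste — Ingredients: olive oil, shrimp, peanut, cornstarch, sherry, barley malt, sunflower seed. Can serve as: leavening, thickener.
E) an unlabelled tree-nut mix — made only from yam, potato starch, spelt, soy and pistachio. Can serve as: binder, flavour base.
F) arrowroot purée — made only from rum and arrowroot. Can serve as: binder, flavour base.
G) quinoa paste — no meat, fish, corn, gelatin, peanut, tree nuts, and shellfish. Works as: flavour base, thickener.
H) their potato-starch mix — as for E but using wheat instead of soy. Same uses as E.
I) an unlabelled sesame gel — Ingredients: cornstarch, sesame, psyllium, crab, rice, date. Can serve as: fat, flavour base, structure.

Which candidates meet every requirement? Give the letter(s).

A, C, F, G

A: works as a flavour base, no peanut, no tree nuts — OK
B: has gelatin, so not vegetarian — no
C: vegetarian, no tree nuts — keep
D: not usable as a flavour base; has shrimp, so not vegetarian (and 2 more) — out
E: has pistachio, so not tree-nut-free — out
F: nothing on the exclusion list — valid
G: no peanut, vegetarian — OK
H: has pistachio, so not tree-nut-free — no
I: has crab, so not vegetarian; has cornstarch, so not corn-free — no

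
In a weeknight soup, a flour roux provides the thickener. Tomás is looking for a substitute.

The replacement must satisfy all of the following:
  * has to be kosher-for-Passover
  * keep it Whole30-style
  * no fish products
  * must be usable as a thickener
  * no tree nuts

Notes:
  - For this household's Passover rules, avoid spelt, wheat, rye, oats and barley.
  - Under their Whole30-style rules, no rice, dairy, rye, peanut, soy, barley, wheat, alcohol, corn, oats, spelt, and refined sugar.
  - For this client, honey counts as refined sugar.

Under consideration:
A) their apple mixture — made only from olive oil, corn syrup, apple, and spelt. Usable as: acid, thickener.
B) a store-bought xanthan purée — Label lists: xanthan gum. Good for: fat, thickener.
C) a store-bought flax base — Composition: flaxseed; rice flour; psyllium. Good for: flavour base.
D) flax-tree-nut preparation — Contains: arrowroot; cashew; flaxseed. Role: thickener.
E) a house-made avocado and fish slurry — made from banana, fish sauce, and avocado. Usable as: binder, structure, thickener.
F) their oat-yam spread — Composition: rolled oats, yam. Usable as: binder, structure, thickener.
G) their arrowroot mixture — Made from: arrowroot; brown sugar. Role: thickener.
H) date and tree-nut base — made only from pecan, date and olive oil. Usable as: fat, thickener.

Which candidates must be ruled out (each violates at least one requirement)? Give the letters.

A, C, D, E, F, G, H

A: has spelt, so not kosher-for-Passover; has corn syrup, so not Whole30-style — reject
B: only xanthan gum; none excluded — valid
C: not usable as a thickener; has rice flour, so not Whole30-style — reject
D: has cashew, so not tree-nut-free — reject
E: has fish sauce, so not fish-free — no
F: has rolled oats, so not kosher-for-Passover; has rolled oats, so not Whole30-style — out
G: has brown sugar, so not Whole30-style — out
H: has pecan, so not tree-nut-free — no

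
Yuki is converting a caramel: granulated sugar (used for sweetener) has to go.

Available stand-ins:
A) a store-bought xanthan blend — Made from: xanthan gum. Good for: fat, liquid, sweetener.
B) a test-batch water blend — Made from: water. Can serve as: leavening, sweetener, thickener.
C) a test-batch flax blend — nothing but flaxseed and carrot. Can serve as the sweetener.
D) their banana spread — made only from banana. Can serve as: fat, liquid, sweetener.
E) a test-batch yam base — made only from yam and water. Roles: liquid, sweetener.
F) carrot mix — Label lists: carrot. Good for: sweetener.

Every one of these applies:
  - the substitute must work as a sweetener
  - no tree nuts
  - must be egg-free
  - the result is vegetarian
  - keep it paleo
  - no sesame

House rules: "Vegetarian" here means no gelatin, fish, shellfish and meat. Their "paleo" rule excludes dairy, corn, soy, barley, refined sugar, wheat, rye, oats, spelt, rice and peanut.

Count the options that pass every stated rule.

A: only xanthan gum; none excluded — keep
B: only water; none excluded — OK
C: every rule checks out — valid
D: paleo, no tree nuts — OK
E: only water and yam; none excluded — keep
F: no egg, no sesame — keep

6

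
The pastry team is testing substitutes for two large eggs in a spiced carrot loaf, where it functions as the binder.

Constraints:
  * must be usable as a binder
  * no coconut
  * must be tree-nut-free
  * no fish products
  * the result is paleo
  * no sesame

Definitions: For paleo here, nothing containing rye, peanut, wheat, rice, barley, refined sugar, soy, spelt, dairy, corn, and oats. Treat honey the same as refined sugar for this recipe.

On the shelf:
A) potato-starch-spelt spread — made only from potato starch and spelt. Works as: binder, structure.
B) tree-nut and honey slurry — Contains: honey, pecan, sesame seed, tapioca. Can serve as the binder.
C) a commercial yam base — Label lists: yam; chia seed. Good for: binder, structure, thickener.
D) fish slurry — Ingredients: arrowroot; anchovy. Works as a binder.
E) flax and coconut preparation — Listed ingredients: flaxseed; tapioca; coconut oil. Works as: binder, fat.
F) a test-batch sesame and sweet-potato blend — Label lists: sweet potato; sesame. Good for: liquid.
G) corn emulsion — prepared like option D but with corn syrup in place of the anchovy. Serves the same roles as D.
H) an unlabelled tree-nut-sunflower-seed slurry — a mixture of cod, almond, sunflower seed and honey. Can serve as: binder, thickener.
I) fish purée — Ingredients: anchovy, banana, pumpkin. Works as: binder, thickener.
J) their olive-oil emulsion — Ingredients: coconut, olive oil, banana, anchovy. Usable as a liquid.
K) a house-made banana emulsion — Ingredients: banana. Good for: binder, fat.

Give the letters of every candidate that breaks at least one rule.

A: has spelt, so not paleo — reject
B: has honey, so not paleo; has pecan, so not tree-nut-free (and 1 more) — reject
C: only chia seed and yam; none excluded — keep
D: has anchovy, so not fish-free — out
E: has coconut oil, so not coconut-free — no
F: not usable as a binder; has sesame, so not sesame-free — out
G: has corn syrup, so not paleo — out
H: has honey, so not paleo; has almond, so not tree-nut-free (and 1 more) — no
I: has anchovy, so not fish-free — out
J: not usable as a binder; has anchovy, so not fish-free (and 1 more) — no
K: works as a binder, no tree nuts, no coconut — valid

A, B, D, E, F, G, H, I, J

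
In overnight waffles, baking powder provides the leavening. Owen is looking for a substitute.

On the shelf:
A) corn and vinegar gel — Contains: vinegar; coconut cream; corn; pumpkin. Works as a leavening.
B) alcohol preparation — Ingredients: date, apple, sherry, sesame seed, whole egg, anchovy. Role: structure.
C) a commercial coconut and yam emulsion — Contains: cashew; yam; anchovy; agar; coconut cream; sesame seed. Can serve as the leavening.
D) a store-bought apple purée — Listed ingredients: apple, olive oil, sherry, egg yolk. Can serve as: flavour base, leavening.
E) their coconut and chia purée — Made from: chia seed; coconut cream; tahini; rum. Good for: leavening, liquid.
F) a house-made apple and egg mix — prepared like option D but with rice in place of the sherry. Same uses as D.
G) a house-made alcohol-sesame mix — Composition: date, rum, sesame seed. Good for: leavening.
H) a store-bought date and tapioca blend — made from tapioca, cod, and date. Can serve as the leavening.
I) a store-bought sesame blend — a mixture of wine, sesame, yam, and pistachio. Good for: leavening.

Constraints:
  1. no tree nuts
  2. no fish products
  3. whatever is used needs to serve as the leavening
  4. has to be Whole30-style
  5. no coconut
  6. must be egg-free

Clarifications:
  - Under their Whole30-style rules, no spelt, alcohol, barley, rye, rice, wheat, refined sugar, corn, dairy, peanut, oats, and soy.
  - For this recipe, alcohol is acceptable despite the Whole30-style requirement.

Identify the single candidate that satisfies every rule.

G

A: has corn, so not Whole30-style; has coconut cream, so not coconut-free — out
B: not usable as a leavening; has anchovy, so not fish-free (and 1 more) — out
C: has anchovy, so not fish-free; has cashew, so not tree-nut-free (and 1 more) — reject
D: has egg yolk, so not egg-free — no
E: has coconut cream, so not coconut-free — no
F: has rice, so not Whole30-style; has egg yolk, so not egg-free — reject
G: alcohol is permitted under the Whole30-style carve-out; nothing else excluded — keep
H: has cod, so not fish-free — no
I: has pistachio, so not tree-nut-free — out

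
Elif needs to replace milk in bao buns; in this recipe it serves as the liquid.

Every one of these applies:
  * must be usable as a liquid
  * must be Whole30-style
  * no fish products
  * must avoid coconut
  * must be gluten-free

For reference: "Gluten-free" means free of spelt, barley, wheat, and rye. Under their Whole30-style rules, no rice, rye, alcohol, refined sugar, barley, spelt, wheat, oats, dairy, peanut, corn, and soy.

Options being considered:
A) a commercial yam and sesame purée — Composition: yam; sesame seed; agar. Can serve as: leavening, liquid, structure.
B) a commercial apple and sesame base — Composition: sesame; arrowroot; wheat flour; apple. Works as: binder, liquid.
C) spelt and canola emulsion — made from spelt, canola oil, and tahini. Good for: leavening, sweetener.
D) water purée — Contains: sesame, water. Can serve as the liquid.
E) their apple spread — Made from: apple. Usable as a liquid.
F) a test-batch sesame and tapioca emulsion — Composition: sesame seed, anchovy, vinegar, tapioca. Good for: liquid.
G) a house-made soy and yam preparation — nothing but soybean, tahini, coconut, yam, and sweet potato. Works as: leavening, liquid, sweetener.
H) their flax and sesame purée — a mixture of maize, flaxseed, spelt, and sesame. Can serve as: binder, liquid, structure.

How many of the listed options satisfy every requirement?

A: only sesame seed, yam and agar; none excluded — OK
B: has wheat flour, so not gluten-free; has wheat flour, so not Whole30-style — no
C: not usable as a liquid; has spelt, so not gluten-free (and 1 more) — reject
D: works as a liquid, gluten-free, Whole30-style — valid
E: every rule checks out — OK
F: has anchovy, so not fish-free — reject
G: has soybean, so not Whole30-style; has coconut, so not coconut-free — no
H: has spelt, so not gluten-free; has maize, so not Whole30-style — no

3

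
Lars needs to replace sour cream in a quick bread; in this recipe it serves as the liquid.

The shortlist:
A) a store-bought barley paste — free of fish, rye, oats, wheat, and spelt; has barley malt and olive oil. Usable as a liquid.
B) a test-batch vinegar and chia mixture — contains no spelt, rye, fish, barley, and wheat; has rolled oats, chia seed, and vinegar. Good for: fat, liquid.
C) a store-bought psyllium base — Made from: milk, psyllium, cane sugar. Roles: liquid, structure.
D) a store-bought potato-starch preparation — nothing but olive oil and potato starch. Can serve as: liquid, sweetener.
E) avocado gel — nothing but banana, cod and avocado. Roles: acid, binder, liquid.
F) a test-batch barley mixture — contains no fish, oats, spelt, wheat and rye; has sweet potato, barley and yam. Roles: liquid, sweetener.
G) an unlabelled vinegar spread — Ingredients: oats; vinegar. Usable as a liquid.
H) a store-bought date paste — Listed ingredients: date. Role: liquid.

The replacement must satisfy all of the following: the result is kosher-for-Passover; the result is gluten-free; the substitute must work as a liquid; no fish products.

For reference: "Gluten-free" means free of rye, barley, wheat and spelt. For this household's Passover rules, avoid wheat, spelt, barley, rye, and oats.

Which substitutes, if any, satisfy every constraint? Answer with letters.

A: has barley malt, so not gluten-free; has barley malt, so not kosher-for-Passover — no
B: has rolled oats, so not kosher-for-Passover — no
C: every rule checks out — valid
D: gluten-free, kosher-for-Passover — OK
E: has cod, so not fish-free — reject
F: has barley, so not gluten-free; has barley, so not kosher-for-Passover — reject
G: has oats, so not kosher-for-Passover — reject
H: only date; none excluded — valid

C, D, H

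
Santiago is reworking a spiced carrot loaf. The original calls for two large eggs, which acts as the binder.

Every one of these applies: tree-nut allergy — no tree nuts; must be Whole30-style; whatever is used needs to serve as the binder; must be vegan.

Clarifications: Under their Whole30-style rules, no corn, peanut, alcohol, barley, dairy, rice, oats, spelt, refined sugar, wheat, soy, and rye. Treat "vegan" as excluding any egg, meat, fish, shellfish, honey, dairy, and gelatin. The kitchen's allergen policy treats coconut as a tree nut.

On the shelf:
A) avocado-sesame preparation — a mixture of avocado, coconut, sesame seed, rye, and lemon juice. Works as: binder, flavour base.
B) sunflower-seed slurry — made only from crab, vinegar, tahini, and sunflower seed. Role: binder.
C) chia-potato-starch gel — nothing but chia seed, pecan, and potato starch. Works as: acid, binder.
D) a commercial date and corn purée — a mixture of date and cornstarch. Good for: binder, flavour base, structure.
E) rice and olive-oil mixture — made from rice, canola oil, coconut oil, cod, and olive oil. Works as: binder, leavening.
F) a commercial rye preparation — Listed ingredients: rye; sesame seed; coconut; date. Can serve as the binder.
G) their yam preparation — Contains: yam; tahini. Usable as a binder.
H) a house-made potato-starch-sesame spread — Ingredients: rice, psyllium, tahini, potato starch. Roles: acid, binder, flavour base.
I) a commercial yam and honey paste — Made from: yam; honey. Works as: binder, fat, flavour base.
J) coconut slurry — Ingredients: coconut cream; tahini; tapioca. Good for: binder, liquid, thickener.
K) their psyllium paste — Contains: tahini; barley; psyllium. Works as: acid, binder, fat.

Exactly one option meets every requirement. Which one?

G

A: has rye, so not Whole30-style; has coconut, so not tree-nut-free — no
B: has crab, so not vegan — no
C: has pecan, so not tree-nut-free — reject
D: has cornstarch, so not Whole30-style — reject
E: has rice, so not Whole30-style; has cod, so not vegan (and 1 more) — no
F: has rye, so not Whole30-style; has coconut, so not tree-nut-free — out
G: all constraints satisfied — valid
H: has rice, so not Whole30-style — no
I: has honey, so not vegan — reject
J: has coconut cream, so not tree-nut-free — reject
K: has barley, so not Whole30-style — reject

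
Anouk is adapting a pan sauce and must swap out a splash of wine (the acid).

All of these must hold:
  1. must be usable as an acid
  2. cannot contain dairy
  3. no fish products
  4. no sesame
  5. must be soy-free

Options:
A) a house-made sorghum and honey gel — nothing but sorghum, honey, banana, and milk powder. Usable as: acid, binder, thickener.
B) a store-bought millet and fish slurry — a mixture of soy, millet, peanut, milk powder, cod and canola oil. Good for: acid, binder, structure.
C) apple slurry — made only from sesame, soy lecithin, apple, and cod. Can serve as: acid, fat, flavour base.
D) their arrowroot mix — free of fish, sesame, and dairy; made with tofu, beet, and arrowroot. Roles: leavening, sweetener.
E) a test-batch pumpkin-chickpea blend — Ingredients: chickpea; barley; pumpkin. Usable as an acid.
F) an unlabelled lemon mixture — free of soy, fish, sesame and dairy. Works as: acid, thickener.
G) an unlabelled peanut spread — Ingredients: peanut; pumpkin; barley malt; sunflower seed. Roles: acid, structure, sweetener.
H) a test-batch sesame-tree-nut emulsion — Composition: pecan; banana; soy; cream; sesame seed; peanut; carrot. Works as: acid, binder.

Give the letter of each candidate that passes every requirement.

E, F, G

A: has milk powder, so not dairy-free — reject
B: has milk powder, so not dairy-free; has cod, so not fish-free (and 1 more) — reject
C: has cod, so not fish-free; has sesame, so not sesame-free (and 1 more) — reject
D: not usable as an acid; has tofu, so not soy-free — no
E: only barley, pumpkin, and chickpea; none excluded — keep
F: nothing on the exclusion list — valid
G: all constraints satisfied — OK
H: has cream, so not dairy-free; has sesame seed, so not sesame-free (and 1 more) — reject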